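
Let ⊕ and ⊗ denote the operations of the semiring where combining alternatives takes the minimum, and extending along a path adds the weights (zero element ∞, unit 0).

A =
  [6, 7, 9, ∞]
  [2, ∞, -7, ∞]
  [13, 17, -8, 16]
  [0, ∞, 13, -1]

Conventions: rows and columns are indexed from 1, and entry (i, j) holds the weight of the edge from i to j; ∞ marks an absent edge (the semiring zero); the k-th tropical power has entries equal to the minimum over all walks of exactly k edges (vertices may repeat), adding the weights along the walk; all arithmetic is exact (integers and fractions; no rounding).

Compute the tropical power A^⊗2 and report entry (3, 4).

A^⊗2:
  [9, 13, 0, 25]
  [6, 9, -15, 9]
  [5, 9, -16, 8]
  [-1, 7, 5, -2]
Key observation: the optimum is the walk 3->3->4, with weight (-8) + 16 = 8.
Optimal value attained by: walk 3->3->4.
Answer: (A^⊗2)[3][4] = 8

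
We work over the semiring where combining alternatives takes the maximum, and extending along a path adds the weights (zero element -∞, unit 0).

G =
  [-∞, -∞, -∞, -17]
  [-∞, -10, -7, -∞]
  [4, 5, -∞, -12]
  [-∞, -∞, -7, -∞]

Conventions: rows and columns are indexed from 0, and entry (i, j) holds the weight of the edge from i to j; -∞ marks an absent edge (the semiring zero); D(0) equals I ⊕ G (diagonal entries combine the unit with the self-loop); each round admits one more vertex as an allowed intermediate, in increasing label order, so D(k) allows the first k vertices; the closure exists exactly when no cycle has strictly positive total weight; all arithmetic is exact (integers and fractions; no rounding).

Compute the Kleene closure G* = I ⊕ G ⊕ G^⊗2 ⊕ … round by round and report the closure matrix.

D(0):
  [0, -∞, -∞, -17]
  [-∞, 0, -7, -∞]
  [4, 5, 0, -12]
  [-∞, -∞, -7, 0]
D(1):
  [0, -∞, -∞, -17]
  [-∞, 0, -7, -∞]
  [4, 5, 0, -12]
  [-∞, -∞, -7, 0]
D(2):
  [0, -∞, -∞, -17]
  [-∞, 0, -7, -∞]
  [4, 5, 0, -12]
  [-∞, -∞, -7, 0]
D(3):
  [0, -∞, -∞, -17]
  [-3, 0, -7, -19]
  [4, 5, 0, -12]
  [-3, -2, -7, 0]
D(4):
  [0, -19, -24, -17]
  [-3, 0, -7, -19]
  [4, 5, 0, -12]
  [-3, -2, -7, 0]
Answer: G* = [[0, -19, -24, -17], [-3, 0, -7, -19], [4, 5, 0, -12], [-3, -2, -7, 0]]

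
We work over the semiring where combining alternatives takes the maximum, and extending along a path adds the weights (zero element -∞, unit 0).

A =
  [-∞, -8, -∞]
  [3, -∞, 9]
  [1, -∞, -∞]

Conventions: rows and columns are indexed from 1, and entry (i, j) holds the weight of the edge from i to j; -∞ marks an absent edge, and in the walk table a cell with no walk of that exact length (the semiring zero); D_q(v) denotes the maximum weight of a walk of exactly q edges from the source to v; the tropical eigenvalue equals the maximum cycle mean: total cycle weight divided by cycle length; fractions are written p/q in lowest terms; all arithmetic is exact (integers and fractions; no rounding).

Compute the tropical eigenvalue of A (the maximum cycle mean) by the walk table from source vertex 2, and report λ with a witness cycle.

q=0: [-∞, 0, -∞]
q=1: [3, -∞, 9]
q=2: [10, -5, -∞]
q=3: [-2, 2, 4]
Optimal cycle mean attained by: cycle 1->2->3->1, total (-8) + 9 + 1, length 3.
Answer: λ = 2/3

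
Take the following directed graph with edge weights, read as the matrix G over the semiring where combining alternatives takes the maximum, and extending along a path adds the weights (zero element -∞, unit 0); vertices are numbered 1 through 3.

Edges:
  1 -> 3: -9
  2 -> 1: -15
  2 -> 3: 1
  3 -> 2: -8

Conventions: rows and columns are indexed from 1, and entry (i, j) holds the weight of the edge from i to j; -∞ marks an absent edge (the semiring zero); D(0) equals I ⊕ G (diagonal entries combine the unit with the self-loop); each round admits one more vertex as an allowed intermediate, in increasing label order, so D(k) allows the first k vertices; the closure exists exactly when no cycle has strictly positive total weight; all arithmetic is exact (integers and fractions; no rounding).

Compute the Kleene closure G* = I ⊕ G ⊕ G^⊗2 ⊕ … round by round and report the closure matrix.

D(0):
  [0, -∞, -9]
  [-15, 0, 1]
  [-∞, -8, 0]
D(1):
  [0, -∞, -9]
  [-15, 0, 1]
  [-∞, -8, 0]
D(2):
  [0, -∞, -9]
  [-15, 0, 1]
  [-23, -8, 0]
D(3):
  [0, -17, -9]
  [-15, 0, 1]
  [-23, -8, 0]
Answer: G* = [[0, -17, -9], [-15, 0, 1], [-23, -8, 0]]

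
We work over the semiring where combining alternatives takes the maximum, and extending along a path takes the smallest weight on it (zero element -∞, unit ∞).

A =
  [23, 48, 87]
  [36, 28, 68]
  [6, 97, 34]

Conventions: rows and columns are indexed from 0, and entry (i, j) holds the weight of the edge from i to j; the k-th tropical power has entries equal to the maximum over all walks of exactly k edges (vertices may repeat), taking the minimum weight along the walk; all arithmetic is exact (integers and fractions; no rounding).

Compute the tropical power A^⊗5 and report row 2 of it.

A^⊗2:
  [36, 87, 48]
  [28, 68, 36]
  [36, 34, 68]
A^⊗3:
  [36, 48, 68]
  [36, 36, 68]
  [34, 68, 36]
A^⊗4:
  [36, 68, 48]
  [36, 68, 36]
  [36, 36, 68]
A^⊗5:
  [36, 48, 68]
  [36, 36, 68]
  [36, 68, 36]
Answer: row 2 of A^⊗5 = [36, 68, 36]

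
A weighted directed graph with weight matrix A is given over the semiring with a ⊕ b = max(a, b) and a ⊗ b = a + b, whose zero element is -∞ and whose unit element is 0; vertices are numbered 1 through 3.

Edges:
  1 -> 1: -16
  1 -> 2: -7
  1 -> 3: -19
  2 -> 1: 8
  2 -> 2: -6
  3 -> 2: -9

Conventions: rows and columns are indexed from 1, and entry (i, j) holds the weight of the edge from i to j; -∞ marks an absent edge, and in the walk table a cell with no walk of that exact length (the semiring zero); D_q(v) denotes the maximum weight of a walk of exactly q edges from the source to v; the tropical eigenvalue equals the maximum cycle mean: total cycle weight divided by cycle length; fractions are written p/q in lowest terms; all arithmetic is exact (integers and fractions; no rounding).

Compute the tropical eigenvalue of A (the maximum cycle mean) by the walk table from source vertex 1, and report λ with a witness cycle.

q=0: [0, -∞, -∞]
q=1: [-16, -7, -19]
q=2: [1, -13, -35]
q=3: [-5, -6, -18]
Optimal cycle mean attained by: cycle 1->2->1, total (-7) + 8, length 2.
Answer: λ = 1/2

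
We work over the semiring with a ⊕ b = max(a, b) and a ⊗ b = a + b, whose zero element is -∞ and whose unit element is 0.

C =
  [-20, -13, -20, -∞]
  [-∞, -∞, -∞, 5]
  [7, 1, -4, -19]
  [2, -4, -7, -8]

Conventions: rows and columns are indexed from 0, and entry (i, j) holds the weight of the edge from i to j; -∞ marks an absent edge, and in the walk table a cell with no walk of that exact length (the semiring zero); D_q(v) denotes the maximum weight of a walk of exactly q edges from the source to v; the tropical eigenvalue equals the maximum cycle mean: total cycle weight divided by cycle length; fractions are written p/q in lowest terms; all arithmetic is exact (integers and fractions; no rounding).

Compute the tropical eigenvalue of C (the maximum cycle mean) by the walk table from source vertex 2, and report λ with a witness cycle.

q=0: [-∞, -∞, 0, -∞]
q=1: [7, 1, -4, -19]
q=2: [3, -3, -8, 6]
q=3: [8, 2, -1, 2]
q=4: [6, 0, -5, 7]
Optimal cycle mean attained by: cycle 1->3->1, total 5 + (-4), length 2.
Answer: λ = 1/2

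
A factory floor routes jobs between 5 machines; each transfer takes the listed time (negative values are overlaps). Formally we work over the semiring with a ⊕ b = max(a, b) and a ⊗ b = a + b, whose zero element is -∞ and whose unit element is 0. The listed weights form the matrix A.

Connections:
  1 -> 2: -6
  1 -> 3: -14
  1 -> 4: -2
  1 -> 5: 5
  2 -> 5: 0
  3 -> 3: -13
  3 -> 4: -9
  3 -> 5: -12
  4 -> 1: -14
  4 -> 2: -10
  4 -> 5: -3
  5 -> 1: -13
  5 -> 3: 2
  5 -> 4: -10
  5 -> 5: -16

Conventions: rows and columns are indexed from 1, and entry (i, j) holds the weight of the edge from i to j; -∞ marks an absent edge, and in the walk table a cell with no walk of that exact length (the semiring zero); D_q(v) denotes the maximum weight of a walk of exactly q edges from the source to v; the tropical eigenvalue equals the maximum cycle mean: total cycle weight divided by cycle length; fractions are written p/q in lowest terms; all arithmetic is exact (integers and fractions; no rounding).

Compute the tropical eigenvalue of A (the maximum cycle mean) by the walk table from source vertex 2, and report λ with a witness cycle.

q=0: [-∞, 0, -∞, -∞, -∞]
q=1: [-∞, -∞, -∞, -∞, 0]
q=2: [-13, -∞, 2, -10, -16]
q=3: [-24, -19, -11, -7, -8]
q=4: [-21, -17, -6, -18, -10]
q=5: [-23, -27, -8, -15, -16]
Optimal cycle mean attained by: cycle 3->4->5->3, total (-9) + (-3) + 2, length 3.
Answer: λ = -10/3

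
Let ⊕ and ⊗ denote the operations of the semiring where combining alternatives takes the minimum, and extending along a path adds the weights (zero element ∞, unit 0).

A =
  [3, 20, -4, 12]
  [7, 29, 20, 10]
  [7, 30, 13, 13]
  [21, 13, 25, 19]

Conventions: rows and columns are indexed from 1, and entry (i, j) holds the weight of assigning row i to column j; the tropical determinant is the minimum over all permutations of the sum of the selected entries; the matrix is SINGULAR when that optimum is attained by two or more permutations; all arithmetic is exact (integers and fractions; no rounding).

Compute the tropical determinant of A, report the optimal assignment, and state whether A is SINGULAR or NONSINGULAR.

σ = (1, 2, 3, 4): 3 + 29 + 13 + 19 = 64
σ = (1, 2, 4, 3): 3 + 29 + 13 + 25 = 70
σ = (1, 3, 2, 4): 3 + 20 + 30 + 19 = 72
σ = (1, 3, 4, 2): 3 + 20 + 13 + 13 = 49
σ = (1, 4, 2, 3): 3 + 10 + 30 + 25 = 68
σ = (1, 4, 3, 2): 3 + 10 + 13 + 13 = 39
σ = (2, 1, 3, 4): 20 + 7 + 13 + 19 = 59
σ = (2, 1, 4, 3): 20 + 7 + 13 + 25 = 65
σ = (2, 3, 1, 4): 20 + 20 + 7 + 19 = 66
σ = (2, 3, 4, 1): 20 + 20 + 13 + 21 = 74
σ = (2, 4, 1, 3): 20 + 10 + 7 + 25 = 62
σ = (2, 4, 3, 1): 20 + 10 + 13 + 21 = 64
σ = (3, 1, 2, 4): (-4) + 7 + 30 + 19 = 52
σ = (3, 1, 4, 2): (-4) + 7 + 13 + 13 = 29
σ = (3, 2, 1, 4): (-4) + 29 + 7 + 19 = 51
σ = (3, 2, 4, 1): (-4) + 29 + 13 + 21 = 59
σ = (3, 4, 1, 2): (-4) + 10 + 7 + 13 = 26
σ = (3, 4, 2, 1): (-4) + 10 + 30 + 21 = 57
σ = (4, 1, 2, 3): 12 + 7 + 30 + 25 = 74
σ = (4, 1, 3, 2): 12 + 7 + 13 + 13 = 45
σ = (4, 2, 1, 3): 12 + 29 + 7 + 25 = 73
σ = (4, 2, 3, 1): 12 + 29 + 13 + 21 = 75
σ = (4, 3, 1, 2): 12 + 20 + 7 + 13 = 52
σ = (4, 3, 2, 1): 12 + 20 + 30 + 21 = 83
Optimal value attained by: σ = (3, 4, 1, 2).
Answer: det⊕(A) = 26; verdict: NONSINGULAR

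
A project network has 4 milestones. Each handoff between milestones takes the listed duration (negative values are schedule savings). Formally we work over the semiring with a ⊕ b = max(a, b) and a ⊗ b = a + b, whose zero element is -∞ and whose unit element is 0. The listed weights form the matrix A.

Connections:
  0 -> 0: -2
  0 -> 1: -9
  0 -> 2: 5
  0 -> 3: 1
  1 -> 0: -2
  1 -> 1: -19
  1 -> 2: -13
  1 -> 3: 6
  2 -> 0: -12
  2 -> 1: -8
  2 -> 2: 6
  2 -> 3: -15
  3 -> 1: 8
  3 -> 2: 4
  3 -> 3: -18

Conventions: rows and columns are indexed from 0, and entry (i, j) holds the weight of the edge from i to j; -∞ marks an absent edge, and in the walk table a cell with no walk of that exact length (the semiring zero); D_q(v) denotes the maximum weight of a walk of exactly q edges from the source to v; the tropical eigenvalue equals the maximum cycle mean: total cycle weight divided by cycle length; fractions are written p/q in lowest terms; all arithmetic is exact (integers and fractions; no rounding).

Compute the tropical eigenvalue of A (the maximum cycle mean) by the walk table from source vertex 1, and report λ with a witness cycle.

q=0: [-∞, 0, -∞, -∞]
q=1: [-2, -19, -13, 6]
q=2: [-4, 14, 10, -1]
q=3: [12, 7, 16, 20]
q=4: [10, 28, 24, 13]
Optimal cycle mean attained by: cycle 1->3->1, total 6 + 8, length 2.
Answer: λ = 7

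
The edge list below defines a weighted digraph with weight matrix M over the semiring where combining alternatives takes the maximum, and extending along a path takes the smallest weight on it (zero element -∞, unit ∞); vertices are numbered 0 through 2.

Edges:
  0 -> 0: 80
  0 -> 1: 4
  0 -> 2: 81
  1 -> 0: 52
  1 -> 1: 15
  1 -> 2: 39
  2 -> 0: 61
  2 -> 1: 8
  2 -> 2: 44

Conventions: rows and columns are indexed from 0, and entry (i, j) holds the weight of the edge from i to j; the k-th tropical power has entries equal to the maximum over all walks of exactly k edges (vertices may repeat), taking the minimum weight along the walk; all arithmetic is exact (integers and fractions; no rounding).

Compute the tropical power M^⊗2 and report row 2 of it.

M^⊗2:
  [80, 8, 80]
  [52, 15, 52]
  [61, 8, 61]
Answer: row 2 of M^⊗2 = [61, 8, 61]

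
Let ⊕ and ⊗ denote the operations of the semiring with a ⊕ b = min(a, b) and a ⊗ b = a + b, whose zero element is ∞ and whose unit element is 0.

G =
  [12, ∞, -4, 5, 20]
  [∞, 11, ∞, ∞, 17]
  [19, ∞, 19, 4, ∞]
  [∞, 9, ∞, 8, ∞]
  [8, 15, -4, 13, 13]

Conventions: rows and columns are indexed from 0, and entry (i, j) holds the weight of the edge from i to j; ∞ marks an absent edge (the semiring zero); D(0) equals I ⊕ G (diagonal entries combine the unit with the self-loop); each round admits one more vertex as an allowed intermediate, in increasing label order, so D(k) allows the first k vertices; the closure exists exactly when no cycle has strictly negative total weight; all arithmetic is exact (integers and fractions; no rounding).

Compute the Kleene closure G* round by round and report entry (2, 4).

D(0):
  [0, ∞, -4, 5, 20]
  [∞, 0, ∞, ∞, 17]
  [19, ∞, 0, 4, ∞]
  [∞, 9, ∞, 0, ∞]
  [8, 15, -4, 13, 0]
D(1):
  [0, ∞, -4, 5, 20]
  [∞, 0, ∞, ∞, 17]
  [19, ∞, 0, 4, 39]
  [∞, 9, ∞, 0, ∞]
  [8, 15, -4, 13, 0]
D(2):
  [0, ∞, -4, 5, 20]
  [∞, 0, ∞, ∞, 17]
  [19, ∞, 0, 4, 39]
  [∞, 9, ∞, 0, 26]
  [8, 15, -4, 13, 0]
D(3):
  [0, ∞, -4, 0, 20]
  [∞, 0, ∞, ∞, 17]
  [19, ∞, 0, 4, 39]
  [∞, 9, ∞, 0, 26]
  [8, 15, -4, 0, 0]
D(4):
  [0, 9, -4, 0, 20]
  [∞, 0, ∞, ∞, 17]
  [19, 13, 0, 4, 30]
  [∞, 9, ∞, 0, 26]
  [8, 9, -4, 0, 0]
D(5):
  [0, 9, -4, 0, 20]
  [25, 0, 13, 17, 17]
  [19, 13, 0, 4, 30]
  [34, 9, 22, 0, 26]
  [8, 9, -4, 0, 0]
Answer: G*[2][4] = 30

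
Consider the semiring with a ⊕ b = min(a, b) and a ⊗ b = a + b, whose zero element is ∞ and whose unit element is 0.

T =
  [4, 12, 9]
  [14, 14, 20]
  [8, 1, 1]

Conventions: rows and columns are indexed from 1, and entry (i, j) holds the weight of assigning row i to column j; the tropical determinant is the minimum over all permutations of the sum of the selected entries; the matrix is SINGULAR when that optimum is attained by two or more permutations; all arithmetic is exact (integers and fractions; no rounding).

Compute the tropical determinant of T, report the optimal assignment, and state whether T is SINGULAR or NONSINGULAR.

σ = (1, 2, 3): 4 + 14 + 1 = 19
σ = (1, 3, 2): 4 + 20 + 1 = 25
σ = (2, 1, 3): 12 + 14 + 1 = 27
σ = (2, 3, 1): 12 + 20 + 8 = 40
σ = (3, 1, 2): 9 + 14 + 1 = 24
σ = (3, 2, 1): 9 + 14 + 8 = 31
Optimal value attained by: σ = (1, 2, 3).
Answer: det⊕(T) = 19; verdict: NONSINGULAR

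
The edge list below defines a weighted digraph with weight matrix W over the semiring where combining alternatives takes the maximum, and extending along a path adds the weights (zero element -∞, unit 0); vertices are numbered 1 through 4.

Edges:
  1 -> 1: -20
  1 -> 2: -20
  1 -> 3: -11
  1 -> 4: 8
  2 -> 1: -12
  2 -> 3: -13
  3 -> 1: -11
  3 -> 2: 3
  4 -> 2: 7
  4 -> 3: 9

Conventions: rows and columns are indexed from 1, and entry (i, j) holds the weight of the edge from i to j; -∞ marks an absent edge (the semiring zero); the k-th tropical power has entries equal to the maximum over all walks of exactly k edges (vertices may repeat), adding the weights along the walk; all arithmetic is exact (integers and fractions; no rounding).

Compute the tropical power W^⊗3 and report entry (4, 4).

W^⊗2:
  [-22, 15, 17, -12]
  [-24, -10, -23, -4]
  [-9, -31, -10, -3]
  [-2, 12, -6, -∞]
W^⊗3:
  [6, 20, 2, -14]
  [-22, 3, 5, -16]
  [-21, 4, 6, -1]
  [0, -3, -1, 6]
Key observation: the optimum is the walk 4->3->1->4, with weight 9 + (-11) + 8 = 6.
Optimal value attained by: walk 4->3->1->4.
Answer: (W^⊗3)[4][4] = 6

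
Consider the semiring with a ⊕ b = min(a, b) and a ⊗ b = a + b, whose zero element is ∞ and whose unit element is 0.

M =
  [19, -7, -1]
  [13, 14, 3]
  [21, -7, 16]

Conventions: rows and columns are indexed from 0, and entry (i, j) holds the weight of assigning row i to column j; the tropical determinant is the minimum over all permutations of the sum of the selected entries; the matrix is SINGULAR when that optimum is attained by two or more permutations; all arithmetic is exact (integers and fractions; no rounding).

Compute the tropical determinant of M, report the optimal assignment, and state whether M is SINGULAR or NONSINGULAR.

σ = (0, 1, 2): 19 + 14 + 16 = 49
σ = (0, 2, 1): 19 + 3 + (-7) = 15
σ = (1, 0, 2): (-7) + 13 + 16 = 22
σ = (1, 2, 0): (-7) + 3 + 21 = 17
σ = (2, 0, 1): (-1) + 13 + (-7) = 5
σ = (2, 1, 0): (-1) + 14 + 21 = 34
Optimal value attained by: σ = (2, 0, 1).
Answer: det⊕(M) = 5; verdict: NONSINGULAR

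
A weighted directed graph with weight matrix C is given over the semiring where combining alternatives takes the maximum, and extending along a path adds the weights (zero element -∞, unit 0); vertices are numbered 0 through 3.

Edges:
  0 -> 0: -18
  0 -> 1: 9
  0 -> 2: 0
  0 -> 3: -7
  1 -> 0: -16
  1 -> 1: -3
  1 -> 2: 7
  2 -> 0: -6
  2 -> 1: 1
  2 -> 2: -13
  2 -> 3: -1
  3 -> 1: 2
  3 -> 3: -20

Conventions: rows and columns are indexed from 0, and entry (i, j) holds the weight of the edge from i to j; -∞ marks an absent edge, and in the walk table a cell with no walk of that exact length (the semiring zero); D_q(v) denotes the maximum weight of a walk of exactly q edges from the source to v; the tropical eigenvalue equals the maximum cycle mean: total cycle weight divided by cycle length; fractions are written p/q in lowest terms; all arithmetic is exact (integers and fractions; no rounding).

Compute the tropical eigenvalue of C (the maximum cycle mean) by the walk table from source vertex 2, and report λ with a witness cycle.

q=0: [-∞, -∞, 0, -∞]
q=1: [-6, 1, -13, -1]
q=2: [-15, 3, 8, -13]
q=3: [2, 9, 10, 7]
q=4: [4, 11, 16, 9]
Optimal cycle mean attained by: cycle 1->2->1, total 7 + 1, length 2.
Answer: λ = 4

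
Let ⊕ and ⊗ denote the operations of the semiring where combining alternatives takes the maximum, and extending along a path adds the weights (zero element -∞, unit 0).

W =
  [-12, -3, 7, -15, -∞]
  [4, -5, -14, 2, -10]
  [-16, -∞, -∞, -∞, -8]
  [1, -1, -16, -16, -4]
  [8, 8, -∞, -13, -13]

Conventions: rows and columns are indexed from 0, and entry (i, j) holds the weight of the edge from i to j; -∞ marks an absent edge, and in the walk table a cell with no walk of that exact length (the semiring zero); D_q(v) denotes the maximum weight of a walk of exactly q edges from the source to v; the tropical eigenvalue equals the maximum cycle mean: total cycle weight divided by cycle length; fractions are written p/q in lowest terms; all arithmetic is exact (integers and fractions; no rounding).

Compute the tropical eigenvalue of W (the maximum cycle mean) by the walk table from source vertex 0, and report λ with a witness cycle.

q=0: [0, -∞, -∞, -∞, -∞]
q=1: [-12, -3, 7, -15, -∞]
q=2: [1, -8, -5, -1, -1]
q=3: [7, 7, 8, -6, -5]
q=4: [11, 4, 14, 9, 0]
q=5: [10, 8, 18, 6, 6]
Optimal cycle mean attained by: cycle 0->2->4->1->0, total 7 + (-8) + 8 + 4, length 4.
Answer: λ = 11/4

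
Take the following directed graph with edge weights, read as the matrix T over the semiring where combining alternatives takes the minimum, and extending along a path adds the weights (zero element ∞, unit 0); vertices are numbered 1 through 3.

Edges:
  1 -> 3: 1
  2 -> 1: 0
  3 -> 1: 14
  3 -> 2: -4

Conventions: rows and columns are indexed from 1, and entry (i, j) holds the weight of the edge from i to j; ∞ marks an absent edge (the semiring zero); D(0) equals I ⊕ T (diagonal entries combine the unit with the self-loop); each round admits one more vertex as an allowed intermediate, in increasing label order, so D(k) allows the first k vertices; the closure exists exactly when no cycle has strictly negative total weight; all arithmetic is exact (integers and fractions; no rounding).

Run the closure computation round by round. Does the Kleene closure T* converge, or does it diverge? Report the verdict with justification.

D(0):
  [0, ∞, 1]
  [0, 0, ∞]
  [14, -4, 0]
D(1):
  [0, ∞, 1]
  [0, 0, 1]
  [14, -4, 0]
Detection: at round 2, diagonal entry (3, 3) turns strictly negative.
Key observation: the cycle 3->2->1->3 has total weight (-4) + 0 + 1, which is strictly negative.
Answer: DIVERGES — negative cycle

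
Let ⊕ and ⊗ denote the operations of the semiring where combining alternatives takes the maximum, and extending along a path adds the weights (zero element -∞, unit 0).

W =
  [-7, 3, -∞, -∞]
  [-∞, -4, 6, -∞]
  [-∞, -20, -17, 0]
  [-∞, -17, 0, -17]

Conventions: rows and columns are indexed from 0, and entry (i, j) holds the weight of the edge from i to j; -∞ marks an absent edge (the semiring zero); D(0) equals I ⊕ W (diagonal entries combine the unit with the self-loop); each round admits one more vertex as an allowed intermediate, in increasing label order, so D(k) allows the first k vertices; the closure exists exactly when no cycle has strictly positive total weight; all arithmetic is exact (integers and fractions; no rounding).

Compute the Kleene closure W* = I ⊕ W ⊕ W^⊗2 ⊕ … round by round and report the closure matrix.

D(0):
  [0, 3, -∞, -∞]
  [-∞, 0, 6, -∞]
  [-∞, -20, 0, 0]
  [-∞, -17, 0, 0]
D(1):
  [0, 3, -∞, -∞]
  [-∞, 0, 6, -∞]
  [-∞, -20, 0, 0]
  [-∞, -17, 0, 0]
D(2):
  [0, 3, 9, -∞]
  [-∞, 0, 6, -∞]
  [-∞, -20, 0, 0]
  [-∞, -17, 0, 0]
D(3):
  [0, 3, 9, 9]
  [-∞, 0, 6, 6]
  [-∞, -20, 0, 0]
  [-∞, -17, 0, 0]
D(4):
  [0, 3, 9, 9]
  [-∞, 0, 6, 6]
  [-∞, -17, 0, 0]
  [-∞, -17, 0, 0]
Answer: W* = [[0, 3, 9, 9], [-∞, 0, 6, 6], [-∞, -17, 0, 0], [-∞, -17, 0, 0]]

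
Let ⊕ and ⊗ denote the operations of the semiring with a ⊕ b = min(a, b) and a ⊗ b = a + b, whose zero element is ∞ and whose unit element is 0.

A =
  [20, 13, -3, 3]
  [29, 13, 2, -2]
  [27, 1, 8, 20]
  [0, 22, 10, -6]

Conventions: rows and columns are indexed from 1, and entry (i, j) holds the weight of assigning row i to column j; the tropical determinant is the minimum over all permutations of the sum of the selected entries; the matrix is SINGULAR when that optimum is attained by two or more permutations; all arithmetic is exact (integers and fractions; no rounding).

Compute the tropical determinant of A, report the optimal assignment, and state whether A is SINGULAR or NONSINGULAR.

σ = (1, 2, 3, 4): 20 + 13 + 8 + (-6) = 35
σ = (1, 2, 4, 3): 20 + 13 + 20 + 10 = 63
σ = (1, 3, 2, 4): 20 + 2 + 1 + (-6) = 17
σ = (1, 3, 4, 2): 20 + 2 + 20 + 22 = 64
σ = (1, 4, 2, 3): 20 + (-2) + 1 + 10 = 29
σ = (1, 4, 3, 2): 20 + (-2) + 8 + 22 = 48
σ = (2, 1, 3, 4): 13 + 29 + 8 + (-6) = 44
σ = (2, 1, 4, 3): 13 + 29 + 20 + 10 = 72
σ = (2, 3, 1, 4): 13 + 2 + 27 + (-6) = 36
σ = (2, 3, 4, 1): 13 + 2 + 20 + 0 = 35
σ = (2, 4, 1, 3): 13 + (-2) + 27 + 10 = 48
σ = (2, 4, 3, 1): 13 + (-2) + 8 + 0 = 19
σ = (3, 1, 2, 4): (-3) + 29 + 1 + (-6) = 21
σ = (3, 1, 4, 2): (-3) + 29 + 20 + 22 = 68
σ = (3, 2, 1, 4): (-3) + 13 + 27 + (-6) = 31
σ = (3, 2, 4, 1): (-3) + 13 + 20 + 0 = 30
σ = (3, 4, 1, 2): (-3) + (-2) + 27 + 22 = 44
σ = (3, 4, 2, 1): (-3) + (-2) + 1 + 0 = -4
σ = (4, 1, 2, 3): 3 + 29 + 1 + 10 = 43
σ = (4, 1, 3, 2): 3 + 29 + 8 + 22 = 62
σ = (4, 2, 1, 3): 3 + 13 + 27 + 10 = 53
σ = (4, 2, 3, 1): 3 + 13 + 8 + 0 = 24
σ = (4, 3, 1, 2): 3 + 2 + 27 + 22 = 54
σ = (4, 3, 2, 1): 3 + 2 + 1 + 0 = 6
Optimal value attained by: σ = (3, 4, 2, 1).
Answer: det⊕(A) = -4; verdict: NONSINGULAR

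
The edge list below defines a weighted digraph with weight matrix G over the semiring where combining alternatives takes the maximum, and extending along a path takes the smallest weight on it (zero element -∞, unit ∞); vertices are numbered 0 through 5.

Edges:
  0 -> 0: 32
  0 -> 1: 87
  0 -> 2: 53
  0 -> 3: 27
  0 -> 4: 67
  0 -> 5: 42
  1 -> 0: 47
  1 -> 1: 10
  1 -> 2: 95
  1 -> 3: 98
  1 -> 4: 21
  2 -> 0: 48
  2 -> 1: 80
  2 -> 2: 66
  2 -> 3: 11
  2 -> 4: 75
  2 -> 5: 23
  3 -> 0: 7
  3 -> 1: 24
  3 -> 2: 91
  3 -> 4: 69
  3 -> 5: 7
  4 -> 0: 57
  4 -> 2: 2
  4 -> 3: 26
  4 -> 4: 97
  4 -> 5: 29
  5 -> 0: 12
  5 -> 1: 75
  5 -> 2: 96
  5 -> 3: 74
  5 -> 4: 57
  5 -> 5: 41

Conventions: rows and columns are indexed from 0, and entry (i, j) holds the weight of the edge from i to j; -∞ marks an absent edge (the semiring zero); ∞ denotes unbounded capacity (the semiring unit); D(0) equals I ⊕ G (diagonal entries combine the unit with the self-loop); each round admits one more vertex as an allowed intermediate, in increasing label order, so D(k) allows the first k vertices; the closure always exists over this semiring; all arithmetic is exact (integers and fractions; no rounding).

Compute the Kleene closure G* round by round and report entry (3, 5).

D(0):
  [∞, 87, 53, 27, 67, 42]
  [47, ∞, 95, 98, 21, -∞]
  [48, 80, ∞, 11, 75, 23]
  [7, 24, 91, ∞, 69, 7]
  [57, -∞, 2, 26, ∞, 29]
  [12, 75, 96, 74, 57, ∞]
D(1):
  [∞, 87, 53, 27, 67, 42]
  [47, ∞, 95, 98, 47, 42]
  [48, 80, ∞, 27, 75, 42]
  [7, 24, 91, ∞, 69, 7]
  [57, 57, 53, 27, ∞, 42]
  [12, 75, 96, 74, 57, ∞]
D(2):
  [∞, 87, 87, 87, 67, 42]
  [47, ∞, 95, 98, 47, 42]
  [48, 80, ∞, 80, 75, 42]
  [24, 24, 91, ∞, 69, 24]
  [57, 57, 57, 57, ∞, 42]
  [47, 75, 96, 75, 57, ∞]
D(3):
  [∞, 87, 87, 87, 75, 42]
  [48, ∞, 95, 98, 75, 42]
  [48, 80, ∞, 80, 75, 42]
  [48, 80, 91, ∞, 75, 42]
  [57, 57, 57, 57, ∞, 42]
  [48, 80, 96, 80, 75, ∞]
D(4):
  [∞, 87, 87, 87, 75, 42]
  [48, ∞, 95, 98, 75, 42]
  [48, 80, ∞, 80, 75, 42]
  [48, 80, 91, ∞, 75, 42]
  [57, 57, 57, 57, ∞, 42]
  [48, 80, 96, 80, 75, ∞]
D(5):
  [∞, 87, 87, 87, 75, 42]
  [57, ∞, 95, 98, 75, 42]
  [57, 80, ∞, 80, 75, 42]
  [57, 80, 91, ∞, 75, 42]
  [57, 57, 57, 57, ∞, 42]
  [57, 80, 96, 80, 75, ∞]
D(6):
  [∞, 87, 87, 87, 75, 42]
  [57, ∞, 95, 98, 75, 42]
  [57, 80, ∞, 80, 75, 42]
  [57, 80, 91, ∞, 75, 42]
  [57, 57, 57, 57, ∞, 42]
  [57, 80, 96, 80, 75, ∞]
Answer: G*[3][5] = 42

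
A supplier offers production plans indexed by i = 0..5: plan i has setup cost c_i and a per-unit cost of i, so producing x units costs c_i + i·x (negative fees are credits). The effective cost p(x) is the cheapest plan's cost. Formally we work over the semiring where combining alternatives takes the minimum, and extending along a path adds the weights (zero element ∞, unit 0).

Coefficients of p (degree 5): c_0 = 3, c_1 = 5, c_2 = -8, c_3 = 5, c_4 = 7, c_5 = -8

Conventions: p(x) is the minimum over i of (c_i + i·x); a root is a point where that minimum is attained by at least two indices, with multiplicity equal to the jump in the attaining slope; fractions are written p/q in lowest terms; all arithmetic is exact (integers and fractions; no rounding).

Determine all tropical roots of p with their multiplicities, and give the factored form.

hull edge (i=0, c=3) to (i=2, c=-8): slope -11/2, span 2
hull edge (i=2, c=-8) to (i=5, c=-8): slope 0, span 3
Factored form: p(x) = -8 ⊗ (x ⊕ 0) ⊗ (x ⊕ 0) ⊗ (x ⊕ 0) ⊗ (x ⊕ 11/2) ⊗ (x ⊕ 11/2)
Answer: roots = 0 (mult 3), 11/2 (mult 2)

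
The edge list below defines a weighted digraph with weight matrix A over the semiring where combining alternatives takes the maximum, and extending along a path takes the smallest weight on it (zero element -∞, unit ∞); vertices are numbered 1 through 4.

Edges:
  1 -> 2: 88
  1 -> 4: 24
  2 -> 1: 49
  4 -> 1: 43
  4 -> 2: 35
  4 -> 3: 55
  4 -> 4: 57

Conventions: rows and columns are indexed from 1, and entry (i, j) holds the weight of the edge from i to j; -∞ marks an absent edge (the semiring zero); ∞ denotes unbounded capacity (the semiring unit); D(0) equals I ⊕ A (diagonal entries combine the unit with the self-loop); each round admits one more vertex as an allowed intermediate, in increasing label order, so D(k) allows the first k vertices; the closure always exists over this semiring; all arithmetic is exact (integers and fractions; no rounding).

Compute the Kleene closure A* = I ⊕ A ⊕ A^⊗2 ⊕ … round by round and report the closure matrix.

D(0):
  [∞, 88, -∞, 24]
  [49, ∞, -∞, -∞]
  [-∞, -∞, ∞, -∞]
  [43, 35, 55, ∞]
D(1):
  [∞, 88, -∞, 24]
  [49, ∞, -∞, 24]
  [-∞, -∞, ∞, -∞]
  [43, 43, 55, ∞]
D(2):
  [∞, 88, -∞, 24]
  [49, ∞, -∞, 24]
  [-∞, -∞, ∞, -∞]
  [43, 43, 55, ∞]
D(3):
  [∞, 88, -∞, 24]
  [49, ∞, -∞, 24]
  [-∞, -∞, ∞, -∞]
  [43, 43, 55, ∞]
D(4):
  [∞, 88, 24, 24]
  [49, ∞, 24, 24]
  [-∞, -∞, ∞, -∞]
  [43, 43, 55, ∞]
Answer: A* = [[∞, 88, 24, 24], [49, ∞, 24, 24], [-∞, -∞, ∞, -∞], [43, 43, 55, ∞]]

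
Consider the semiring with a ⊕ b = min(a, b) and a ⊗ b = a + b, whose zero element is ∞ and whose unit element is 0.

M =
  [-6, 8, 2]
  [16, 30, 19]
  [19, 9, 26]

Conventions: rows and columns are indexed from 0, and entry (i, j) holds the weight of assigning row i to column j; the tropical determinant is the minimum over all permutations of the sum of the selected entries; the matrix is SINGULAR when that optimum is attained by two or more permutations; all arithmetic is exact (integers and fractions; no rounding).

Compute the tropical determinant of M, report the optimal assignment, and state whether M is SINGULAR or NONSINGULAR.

σ = (0, 1, 2): (-6) + 30 + 26 = 50
σ = (0, 2, 1): (-6) + 19 + 9 = 22
σ = (1, 0, 2): 8 + 16 + 26 = 50
σ = (1, 2, 0): 8 + 19 + 19 = 46
σ = (2, 0, 1): 2 + 16 + 9 = 27
σ = (2, 1, 0): 2 + 30 + 19 = 51
Optimal value attained by: σ = (0, 2, 1).
Answer: det⊕(M) = 22; verdict: NONSINGULAR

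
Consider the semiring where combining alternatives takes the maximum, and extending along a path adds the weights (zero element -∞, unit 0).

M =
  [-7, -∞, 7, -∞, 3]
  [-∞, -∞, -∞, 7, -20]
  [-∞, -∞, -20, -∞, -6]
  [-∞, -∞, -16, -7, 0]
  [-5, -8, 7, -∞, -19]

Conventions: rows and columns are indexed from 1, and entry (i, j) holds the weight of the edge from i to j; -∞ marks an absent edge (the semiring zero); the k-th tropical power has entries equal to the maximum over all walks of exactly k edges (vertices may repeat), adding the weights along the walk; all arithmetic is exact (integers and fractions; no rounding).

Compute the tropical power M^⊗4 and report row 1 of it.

M^⊗2:
  [-2, -5, 10, -∞, 1]
  [-25, -28, -9, 0, 7]
  [-11, -14, 1, -∞, -25]
  [-5, -8, 7, -14, -7]
  [-12, -27, 2, -1, 1]
M^⊗3:
  [-4, -7, 8, 2, 4]
  [2, -1, 14, -7, 0]
  [-18, -33, -4, -7, -5]
  [-12, -15, 2, -1, 1]
  [-4, -7, 8, -8, -1]
M^⊗4:
  [-1, -4, 11, 0, 2]
  [-5, -8, 9, 6, 8]
  [-10, -13, 2, -14, -7]
  [-4, -7, 8, -8, -1]
  [-6, -9, 6, 0, 2]
Answer: row 1 of M^⊗4 = [-1, -4, 11, 0, 2]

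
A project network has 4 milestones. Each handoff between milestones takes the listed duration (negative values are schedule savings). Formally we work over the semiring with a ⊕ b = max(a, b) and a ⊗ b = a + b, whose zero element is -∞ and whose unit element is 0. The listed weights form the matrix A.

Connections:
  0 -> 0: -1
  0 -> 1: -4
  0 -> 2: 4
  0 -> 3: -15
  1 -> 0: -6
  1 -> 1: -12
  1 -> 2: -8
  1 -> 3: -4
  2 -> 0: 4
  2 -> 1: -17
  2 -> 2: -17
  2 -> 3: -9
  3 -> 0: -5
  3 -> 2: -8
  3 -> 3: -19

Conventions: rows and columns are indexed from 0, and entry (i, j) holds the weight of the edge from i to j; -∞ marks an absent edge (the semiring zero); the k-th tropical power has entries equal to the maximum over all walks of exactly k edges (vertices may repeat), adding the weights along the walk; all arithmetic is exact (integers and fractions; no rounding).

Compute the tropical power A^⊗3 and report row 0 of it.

A^⊗2:
  [8, -5, 3, -5]
  [-4, -10, -2, -16]
  [3, 0, 8, -11]
  [-4, -9, -1, -17]
A^⊗3:
  [7, 4, 12, -6]
  [2, -8, 0, -11]
  [12, -1, 7, -1]
  [3, -8, 0, -10]
Answer: row 0 of A^⊗3 = [7, 4, 12, -6]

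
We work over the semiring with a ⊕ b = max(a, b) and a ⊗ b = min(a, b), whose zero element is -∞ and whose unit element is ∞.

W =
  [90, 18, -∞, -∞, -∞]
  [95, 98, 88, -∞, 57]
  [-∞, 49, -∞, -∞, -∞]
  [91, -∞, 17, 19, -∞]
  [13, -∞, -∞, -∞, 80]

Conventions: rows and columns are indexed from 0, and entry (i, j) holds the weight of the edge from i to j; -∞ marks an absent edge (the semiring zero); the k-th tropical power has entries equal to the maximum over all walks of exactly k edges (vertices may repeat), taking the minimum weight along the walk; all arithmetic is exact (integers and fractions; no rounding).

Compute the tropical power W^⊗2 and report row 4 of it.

W^⊗2:
  [90, 18, 18, -∞, 18]
  [95, 98, 88, -∞, 57]
  [49, 49, 49, -∞, 49]
  [90, 18, 17, 19, -∞]
  [13, 13, -∞, -∞, 80]
Answer: row 4 of W^⊗2 = [13, 13, -∞, -∞, 80]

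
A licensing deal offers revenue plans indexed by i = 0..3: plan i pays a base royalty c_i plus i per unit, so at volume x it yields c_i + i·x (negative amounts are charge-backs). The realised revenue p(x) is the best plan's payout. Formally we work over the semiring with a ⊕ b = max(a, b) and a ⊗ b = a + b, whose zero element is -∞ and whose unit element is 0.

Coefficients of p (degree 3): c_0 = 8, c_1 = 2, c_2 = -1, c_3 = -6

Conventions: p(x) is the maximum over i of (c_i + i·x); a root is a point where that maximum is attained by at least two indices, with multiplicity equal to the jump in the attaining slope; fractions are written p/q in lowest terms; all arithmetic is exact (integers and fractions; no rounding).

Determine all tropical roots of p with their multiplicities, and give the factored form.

hull edge (i=0, c=8) to (i=2, c=-1): slope -9/2, span 2
hull edge (i=2, c=-1) to (i=3, c=-6): slope -5, span 1
Factored form: p(x) = -6 ⊗ (x ⊕ 9/2) ⊗ (x ⊕ 9/2) ⊗ (x ⊕ 5)
Answer: roots = 9/2 (mult 2), 5 (mult 1)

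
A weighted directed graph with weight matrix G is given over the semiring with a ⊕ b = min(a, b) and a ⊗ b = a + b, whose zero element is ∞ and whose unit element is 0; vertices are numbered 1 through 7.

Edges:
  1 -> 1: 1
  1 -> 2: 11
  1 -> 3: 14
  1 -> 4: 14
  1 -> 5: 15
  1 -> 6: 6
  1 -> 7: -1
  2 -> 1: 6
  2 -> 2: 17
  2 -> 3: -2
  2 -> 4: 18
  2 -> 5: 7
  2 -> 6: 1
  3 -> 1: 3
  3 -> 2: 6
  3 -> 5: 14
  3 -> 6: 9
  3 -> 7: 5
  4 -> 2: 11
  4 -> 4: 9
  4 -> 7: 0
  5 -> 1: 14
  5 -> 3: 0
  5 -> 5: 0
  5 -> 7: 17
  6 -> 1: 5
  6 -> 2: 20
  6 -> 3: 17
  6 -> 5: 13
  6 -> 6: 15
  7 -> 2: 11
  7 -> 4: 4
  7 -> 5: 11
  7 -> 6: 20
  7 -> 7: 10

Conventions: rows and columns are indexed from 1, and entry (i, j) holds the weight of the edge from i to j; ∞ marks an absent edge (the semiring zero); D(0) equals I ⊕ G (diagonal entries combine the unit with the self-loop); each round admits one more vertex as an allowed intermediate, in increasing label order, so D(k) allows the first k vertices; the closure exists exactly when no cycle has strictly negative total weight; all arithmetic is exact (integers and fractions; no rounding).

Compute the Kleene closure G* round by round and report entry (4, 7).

D(0):
  [0, 11, 14, 14, 15, 6, -1]
  [6, 0, -2, 18, 7, 1, ∞]
  [3, 6, 0, ∞, 14, 9, 5]
  [∞, 11, ∞, 0, ∞, ∞, 0]
  [14, ∞, 0, ∞, 0, ∞, 17]
  [5, 20, 17, ∞, 13, 0, ∞]
  [∞, 11, ∞, 4, 11, 20, 0]
D(1):
  [0, 11, 14, 14, 15, 6, -1]
  [6, 0, -2, 18, 7, 1, 5]
  [3, 6, 0, 17, 14, 9, 2]
  [∞, 11, ∞, 0, ∞, ∞, 0]
  [14, 25, 0, 28, 0, 20, 13]
  [5, 16, 17, 19, 13, 0, 4]
  [∞, 11, ∞, 4, 11, 20, 0]
D(2):
  [0, 11, 9, 14, 15, 6, -1]
  [6, 0, -2, 18, 7, 1, 5]
  [3, 6, 0, 17, 13, 7, 2]
  [17, 11, 9, 0, 18, 12, 0]
  [14, 25, 0, 28, 0, 20, 13]
  [5, 16, 14, 19, 13, 0, 4]
  [17, 11, 9, 4, 11, 12, 0]
D(3):
  [0, 11, 9, 14, 15, 6, -1]
  [1, 0, -2, 15, 7, 1, 0]
  [3, 6, 0, 17, 13, 7, 2]
  [12, 11, 9, 0, 18, 12, 0]
  [3, 6, 0, 17, 0, 7, 2]
  [5, 16, 14, 19, 13, 0, 4]
  [12, 11, 9, 4, 11, 12, 0]
D(4):
  [0, 11, 9, 14, 15, 6, -1]
  [1, 0, -2, 15, 7, 1, 0]
  [3, 6, 0, 17, 13, 7, 2]
  [12, 11, 9, 0, 18, 12, 0]
  [3, 6, 0, 17, 0, 7, 2]
  [5, 16, 14, 19, 13, 0, 4]
  [12, 11, 9, 4, 11, 12, 0]
D(5):
  [0, 11, 9, 14, 15, 6, -1]
  [1, 0, -2, 15, 7, 1, 0]
  [3, 6, 0, 17, 13, 7, 2]
  [12, 11, 9, 0, 18, 12, 0]
  [3, 6, 0, 17, 0, 7, 2]
  [5, 16, 13, 19, 13, 0, 4]
  [12, 11, 9, 4, 11, 12, 0]
D(6):
  [0, 11, 9, 14, 15, 6, -1]
  [1, 0, -2, 15, 7, 1, 0]
  [3, 6, 0, 17, 13, 7, 2]
  [12, 11, 9, 0, 18, 12, 0]
  [3, 6, 0, 17, 0, 7, 2]
  [5, 16, 13, 19, 13, 0, 4]
  [12, 11, 9, 4, 11, 12, 0]
D(7):
  [0, 10, 8, 3, 10, 6, -1]
  [1, 0, -2, 4, 7, 1, 0]
  [3, 6, 0, 6, 13, 7, 2]
  [12, 11, 9, 0, 11, 12, 0]
  [3, 6, 0, 6, 0, 7, 2]
  [5, 15, 13, 8, 13, 0, 4]
  [12, 11, 9, 4, 11, 12, 0]
Answer: G*[4][7] = 0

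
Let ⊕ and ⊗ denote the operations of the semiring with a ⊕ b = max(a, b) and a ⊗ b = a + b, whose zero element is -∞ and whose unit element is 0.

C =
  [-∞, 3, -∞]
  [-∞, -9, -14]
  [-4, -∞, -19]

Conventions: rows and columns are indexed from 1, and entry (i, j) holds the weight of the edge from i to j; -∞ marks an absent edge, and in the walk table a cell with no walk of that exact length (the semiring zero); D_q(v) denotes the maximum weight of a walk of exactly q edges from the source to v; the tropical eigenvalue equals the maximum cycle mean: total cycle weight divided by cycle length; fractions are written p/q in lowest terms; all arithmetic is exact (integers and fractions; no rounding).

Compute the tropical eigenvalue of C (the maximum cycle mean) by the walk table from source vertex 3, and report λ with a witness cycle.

q=0: [-∞, -∞, 0]
q=1: [-4, -∞, -19]
q=2: [-23, -1, -38]
q=3: [-42, -10, -15]
Optimal cycle mean attained by: cycle 1->2->3->1, total 3 + (-14) + (-4), length 3.
Answer: λ = -5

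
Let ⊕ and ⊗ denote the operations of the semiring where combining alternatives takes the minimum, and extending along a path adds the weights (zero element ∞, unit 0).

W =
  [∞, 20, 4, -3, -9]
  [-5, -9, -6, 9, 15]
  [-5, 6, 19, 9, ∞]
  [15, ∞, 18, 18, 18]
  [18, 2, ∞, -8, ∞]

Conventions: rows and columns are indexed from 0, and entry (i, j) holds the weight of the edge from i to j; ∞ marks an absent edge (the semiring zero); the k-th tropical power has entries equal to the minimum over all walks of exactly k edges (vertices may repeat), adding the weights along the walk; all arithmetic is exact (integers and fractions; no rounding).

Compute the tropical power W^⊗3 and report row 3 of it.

W^⊗2:
  [-1, -7, 14, -17, 15]
  [-14, -18, -15, -8, -14]
  [1, -3, -1, -8, -14]
  [13, 20, 19, 10, 6]
  [-3, -7, -4, 10, 9]
W^⊗3:
  [-12, -16, -13, -4, -10]
  [-23, -27, -24, -22, -23]
  [-8, -12, -9, -22, -8]
  [14, 8, 14, -2, 4]
  [-12, -16, -13, -6, -12]
Answer: row 3 of W^⊗3 = [14, 8, 14, -2, 4]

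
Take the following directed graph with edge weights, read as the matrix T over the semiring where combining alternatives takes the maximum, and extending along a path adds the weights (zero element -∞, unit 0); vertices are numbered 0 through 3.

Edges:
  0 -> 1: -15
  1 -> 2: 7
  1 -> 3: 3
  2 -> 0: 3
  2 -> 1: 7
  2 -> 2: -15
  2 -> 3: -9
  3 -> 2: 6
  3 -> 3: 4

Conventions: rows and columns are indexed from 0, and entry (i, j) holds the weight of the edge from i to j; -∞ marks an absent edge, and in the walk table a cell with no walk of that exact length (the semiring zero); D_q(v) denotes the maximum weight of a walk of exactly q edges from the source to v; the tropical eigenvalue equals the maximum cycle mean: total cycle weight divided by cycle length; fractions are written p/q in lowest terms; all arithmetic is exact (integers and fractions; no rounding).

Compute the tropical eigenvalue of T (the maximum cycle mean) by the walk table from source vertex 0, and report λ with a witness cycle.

q=0: [0, -∞, -∞, -∞]
q=1: [-∞, -15, -∞, -∞]
q=2: [-∞, -∞, -8, -12]
q=3: [-5, -1, -6, -8]
q=4: [-3, 1, 6, 2]
Optimal cycle mean attained by: cycle 1->2->1, total 7 + 7, length 2.
Answer: λ = 7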